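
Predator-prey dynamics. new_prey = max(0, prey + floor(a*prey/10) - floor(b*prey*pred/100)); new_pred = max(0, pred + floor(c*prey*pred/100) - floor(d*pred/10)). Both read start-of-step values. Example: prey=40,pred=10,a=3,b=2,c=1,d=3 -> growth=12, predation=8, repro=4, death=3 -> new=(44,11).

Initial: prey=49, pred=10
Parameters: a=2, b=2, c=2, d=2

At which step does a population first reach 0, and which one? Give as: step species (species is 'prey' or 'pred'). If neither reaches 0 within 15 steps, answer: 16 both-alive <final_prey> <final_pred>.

Step 1: prey: 49+9-9=49; pred: 10+9-2=17
Step 2: prey: 49+9-16=42; pred: 17+16-3=30
Step 3: prey: 42+8-25=25; pred: 30+25-6=49
Step 4: prey: 25+5-24=6; pred: 49+24-9=64
Step 5: prey: 6+1-7=0; pred: 64+7-12=59
First extinction: prey at step 5

Answer: 5 prey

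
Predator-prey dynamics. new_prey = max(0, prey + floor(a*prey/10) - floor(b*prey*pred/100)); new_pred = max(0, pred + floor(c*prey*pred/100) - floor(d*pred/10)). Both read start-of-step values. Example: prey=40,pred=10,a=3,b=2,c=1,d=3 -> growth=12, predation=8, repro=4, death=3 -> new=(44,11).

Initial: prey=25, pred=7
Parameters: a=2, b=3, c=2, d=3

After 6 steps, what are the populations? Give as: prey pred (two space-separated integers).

Step 1: prey: 25+5-5=25; pred: 7+3-2=8
Step 2: prey: 25+5-6=24; pred: 8+4-2=10
Step 3: prey: 24+4-7=21; pred: 10+4-3=11
Step 4: prey: 21+4-6=19; pred: 11+4-3=12
Step 5: prey: 19+3-6=16; pred: 12+4-3=13
Step 6: prey: 16+3-6=13; pred: 13+4-3=14

Answer: 13 14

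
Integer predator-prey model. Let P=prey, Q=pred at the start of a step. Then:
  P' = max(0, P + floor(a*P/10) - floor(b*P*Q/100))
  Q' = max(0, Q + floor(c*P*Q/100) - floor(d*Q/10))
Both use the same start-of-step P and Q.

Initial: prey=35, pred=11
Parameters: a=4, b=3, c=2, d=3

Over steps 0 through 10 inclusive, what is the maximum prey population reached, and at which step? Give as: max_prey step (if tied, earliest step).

Step 1: prey: 35+14-11=38; pred: 11+7-3=15
Step 2: prey: 38+15-17=36; pred: 15+11-4=22
Step 3: prey: 36+14-23=27; pred: 22+15-6=31
Step 4: prey: 27+10-25=12; pred: 31+16-9=38
Step 5: prey: 12+4-13=3; pred: 38+9-11=36
Step 6: prey: 3+1-3=1; pred: 36+2-10=28
Step 7: prey: 1+0-0=1; pred: 28+0-8=20
Step 8: prey: 1+0-0=1; pred: 20+0-6=14
Step 9: prey: 1+0-0=1; pred: 14+0-4=10
Step 10: prey: 1+0-0=1; pred: 10+0-3=7
Max prey = 38 at step 1

Answer: 38 1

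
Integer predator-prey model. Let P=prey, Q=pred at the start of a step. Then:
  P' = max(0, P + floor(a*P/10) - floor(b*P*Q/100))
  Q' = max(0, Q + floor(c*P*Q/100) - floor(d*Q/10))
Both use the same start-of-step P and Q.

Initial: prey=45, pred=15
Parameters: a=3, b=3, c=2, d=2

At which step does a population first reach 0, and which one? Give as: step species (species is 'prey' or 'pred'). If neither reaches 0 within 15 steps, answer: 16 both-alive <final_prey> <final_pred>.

Step 1: prey: 45+13-20=38; pred: 15+13-3=25
Step 2: prey: 38+11-28=21; pred: 25+19-5=39
Step 3: prey: 21+6-24=3; pred: 39+16-7=48
Step 4: prey: 3+0-4=0; pred: 48+2-9=41
First extinction: prey at step 4

Answer: 4 prey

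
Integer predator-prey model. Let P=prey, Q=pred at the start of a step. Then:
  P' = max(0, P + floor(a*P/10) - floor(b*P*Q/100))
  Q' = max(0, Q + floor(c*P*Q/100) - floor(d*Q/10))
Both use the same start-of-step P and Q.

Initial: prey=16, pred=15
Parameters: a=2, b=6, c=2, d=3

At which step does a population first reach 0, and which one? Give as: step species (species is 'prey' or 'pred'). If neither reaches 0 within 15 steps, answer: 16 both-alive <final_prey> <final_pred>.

Step 1: prey: 16+3-14=5; pred: 15+4-4=15
Step 2: prey: 5+1-4=2; pred: 15+1-4=12
Step 3: prey: 2+0-1=1; pred: 12+0-3=9
Step 4: prey: 1+0-0=1; pred: 9+0-2=7
Step 5: prey: 1+0-0=1; pred: 7+0-2=5
Step 6: prey: 1+0-0=1; pred: 5+0-1=4
Step 7: prey: 1+0-0=1; pred: 4+0-1=3
Step 8: prey: 1+0-0=1; pred: 3+0-0=3
Steps 9-15: state stable at prey=1, pred=3 (no change)
No extinction within 15 steps

Answer: 16 both-alive 1 3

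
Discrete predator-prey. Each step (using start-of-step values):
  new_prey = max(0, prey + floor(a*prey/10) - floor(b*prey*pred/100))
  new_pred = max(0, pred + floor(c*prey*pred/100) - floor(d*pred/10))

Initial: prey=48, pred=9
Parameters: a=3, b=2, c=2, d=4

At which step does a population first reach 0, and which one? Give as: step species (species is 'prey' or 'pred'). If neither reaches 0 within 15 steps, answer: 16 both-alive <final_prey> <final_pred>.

Answer: 6 prey

Derivation:
Step 1: prey: 48+14-8=54; pred: 9+8-3=14
Step 2: prey: 54+16-15=55; pred: 14+15-5=24
Step 3: prey: 55+16-26=45; pred: 24+26-9=41
Step 4: prey: 45+13-36=22; pred: 41+36-16=61
Step 5: prey: 22+6-26=2; pred: 61+26-24=63
Step 6: prey: 2+0-2=0; pred: 63+2-25=40
First extinction: prey at step 6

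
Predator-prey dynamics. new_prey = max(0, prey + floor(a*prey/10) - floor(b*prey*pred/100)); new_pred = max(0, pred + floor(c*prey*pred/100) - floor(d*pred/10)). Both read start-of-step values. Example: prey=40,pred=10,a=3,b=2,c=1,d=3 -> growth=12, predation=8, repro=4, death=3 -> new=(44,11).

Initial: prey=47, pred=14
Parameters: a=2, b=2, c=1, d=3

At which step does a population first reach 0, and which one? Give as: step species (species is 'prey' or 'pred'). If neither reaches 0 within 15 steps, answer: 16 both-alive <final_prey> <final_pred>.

Answer: 16 both-alive 17 3

Derivation:
Step 1: prey: 47+9-13=43; pred: 14+6-4=16
Step 2: prey: 43+8-13=38; pred: 16+6-4=18
Step 3: prey: 38+7-13=32; pred: 18+6-5=19
Step 4: prey: 32+6-12=26; pred: 19+6-5=20
Step 5: prey: 26+5-10=21; pred: 20+5-6=19
Step 6: prey: 21+4-7=18; pred: 19+3-5=17
Step 7: prey: 18+3-6=15; pred: 17+3-5=15
Step 8: prey: 15+3-4=14; pred: 15+2-4=13
Step 9: prey: 14+2-3=13; pred: 13+1-3=11
Step 10: prey: 13+2-2=13; pred: 11+1-3=9
Step 11: prey: 13+2-2=13; pred: 9+1-2=8
Step 12: prey: 13+2-2=13; pred: 8+1-2=7
Step 13: prey: 13+2-1=14; pred: 7+0-2=5
Step 14: prey: 14+2-1=15; pred: 5+0-1=4
Step 15: prey: 15+3-1=17; pred: 4+0-1=3
No extinction within 15 steps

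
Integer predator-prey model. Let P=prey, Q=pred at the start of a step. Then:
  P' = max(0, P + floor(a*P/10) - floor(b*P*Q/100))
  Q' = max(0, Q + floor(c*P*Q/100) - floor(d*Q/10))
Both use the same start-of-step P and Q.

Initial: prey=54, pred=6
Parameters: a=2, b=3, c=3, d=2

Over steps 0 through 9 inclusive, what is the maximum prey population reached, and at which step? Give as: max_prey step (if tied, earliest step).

Answer: 55 1

Derivation:
Step 1: prey: 54+10-9=55; pred: 6+9-1=14
Step 2: prey: 55+11-23=43; pred: 14+23-2=35
Step 3: prey: 43+8-45=6; pred: 35+45-7=73
Step 4: prey: 6+1-13=0; pred: 73+13-14=72
Step 5: prey: 0+0-0=0; pred: 72+0-14=58
Step 6: prey: 0+0-0=0; pred: 58+0-11=47
Step 7: prey: 0+0-0=0; pred: 47+0-9=38
Step 8: prey: 0+0-0=0; pred: 38+0-7=31
Step 9: prey: 0+0-0=0; pred: 31+0-6=25
Max prey = 55 at step 1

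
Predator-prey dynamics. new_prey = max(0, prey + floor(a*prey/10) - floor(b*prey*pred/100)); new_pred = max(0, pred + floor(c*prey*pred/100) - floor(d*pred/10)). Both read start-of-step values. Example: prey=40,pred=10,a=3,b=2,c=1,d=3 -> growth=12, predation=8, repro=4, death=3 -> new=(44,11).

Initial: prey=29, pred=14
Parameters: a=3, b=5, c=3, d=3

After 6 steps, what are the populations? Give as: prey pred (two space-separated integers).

Step 1: prey: 29+8-20=17; pred: 14+12-4=22
Step 2: prey: 17+5-18=4; pred: 22+11-6=27
Step 3: prey: 4+1-5=0; pred: 27+3-8=22
Step 4: prey: 0+0-0=0; pred: 22+0-6=16
Step 5: prey: 0+0-0=0; pred: 16+0-4=12
Step 6: prey: 0+0-0=0; pred: 12+0-3=9

Answer: 0 9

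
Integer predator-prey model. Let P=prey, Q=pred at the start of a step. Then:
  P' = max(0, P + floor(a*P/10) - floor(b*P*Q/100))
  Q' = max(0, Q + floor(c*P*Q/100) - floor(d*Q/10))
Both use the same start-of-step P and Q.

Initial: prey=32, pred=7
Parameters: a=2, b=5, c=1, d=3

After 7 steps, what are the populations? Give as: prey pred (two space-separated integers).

Step 1: prey: 32+6-11=27; pred: 7+2-2=7
Step 2: prey: 27+5-9=23; pred: 7+1-2=6
Step 3: prey: 23+4-6=21; pred: 6+1-1=6
Step 4: prey: 21+4-6=19; pred: 6+1-1=6
Step 5: prey: 19+3-5=17; pred: 6+1-1=6
Step 6: prey: 17+3-5=15; pred: 6+1-1=6
Step 7: prey: 15+3-4=14; pred: 6+0-1=5

Answer: 14 5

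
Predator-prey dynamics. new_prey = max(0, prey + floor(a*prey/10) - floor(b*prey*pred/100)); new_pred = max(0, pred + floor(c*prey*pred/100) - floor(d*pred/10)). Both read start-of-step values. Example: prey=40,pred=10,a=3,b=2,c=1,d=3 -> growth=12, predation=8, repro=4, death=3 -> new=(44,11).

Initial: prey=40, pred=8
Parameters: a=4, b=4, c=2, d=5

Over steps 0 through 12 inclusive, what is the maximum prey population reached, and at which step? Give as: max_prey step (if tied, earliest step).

Step 1: prey: 40+16-12=44; pred: 8+6-4=10
Step 2: prey: 44+17-17=44; pred: 10+8-5=13
Step 3: prey: 44+17-22=39; pred: 13+11-6=18
Step 4: prey: 39+15-28=26; pred: 18+14-9=23
Step 5: prey: 26+10-23=13; pred: 23+11-11=23
Step 6: prey: 13+5-11=7; pred: 23+5-11=17
Step 7: prey: 7+2-4=5; pred: 17+2-8=11
Step 8: prey: 5+2-2=5; pred: 11+1-5=7
Step 9: prey: 5+2-1=6; pred: 7+0-3=4
Step 10: prey: 6+2-0=8; pred: 4+0-2=2
Step 11: prey: 8+3-0=11; pred: 2+0-1=1
Step 12: prey: 11+4-0=15; pred: 1+0-0=1
Max prey = 44 at step 1

Answer: 44 1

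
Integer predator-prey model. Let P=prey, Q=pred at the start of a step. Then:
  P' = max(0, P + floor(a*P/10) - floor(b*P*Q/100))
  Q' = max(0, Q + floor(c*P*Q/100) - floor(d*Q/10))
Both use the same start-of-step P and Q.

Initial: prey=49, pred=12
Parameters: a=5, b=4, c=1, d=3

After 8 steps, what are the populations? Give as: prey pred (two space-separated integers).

Answer: 9 12

Derivation:
Step 1: prey: 49+24-23=50; pred: 12+5-3=14
Step 2: prey: 50+25-28=47; pred: 14+7-4=17
Step 3: prey: 47+23-31=39; pred: 17+7-5=19
Step 4: prey: 39+19-29=29; pred: 19+7-5=21
Step 5: prey: 29+14-24=19; pred: 21+6-6=21
Step 6: prey: 19+9-15=13; pred: 21+3-6=18
Step 7: prey: 13+6-9=10; pred: 18+2-5=15
Step 8: prey: 10+5-6=9; pred: 15+1-4=12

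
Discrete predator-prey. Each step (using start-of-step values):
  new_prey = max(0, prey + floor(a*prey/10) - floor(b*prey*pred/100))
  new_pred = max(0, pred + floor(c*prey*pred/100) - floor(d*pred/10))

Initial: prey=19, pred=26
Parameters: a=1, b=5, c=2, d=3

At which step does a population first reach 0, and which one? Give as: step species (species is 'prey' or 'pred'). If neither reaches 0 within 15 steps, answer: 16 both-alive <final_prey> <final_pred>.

Step 1: prey: 19+1-24=0; pred: 26+9-7=28
First extinction: prey at step 1

Answer: 1 prey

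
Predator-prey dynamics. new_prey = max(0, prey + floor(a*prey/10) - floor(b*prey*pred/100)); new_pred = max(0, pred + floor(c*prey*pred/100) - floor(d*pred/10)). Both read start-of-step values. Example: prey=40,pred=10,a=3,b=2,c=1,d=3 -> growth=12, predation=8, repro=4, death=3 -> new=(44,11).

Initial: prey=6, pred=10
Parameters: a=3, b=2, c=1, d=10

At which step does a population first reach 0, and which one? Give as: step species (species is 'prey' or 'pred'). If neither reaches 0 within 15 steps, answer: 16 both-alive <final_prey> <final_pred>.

Answer: 1 pred

Derivation:
Step 1: prey: 6+1-1=6; pred: 10+0-10=0
First extinction: pred at step 1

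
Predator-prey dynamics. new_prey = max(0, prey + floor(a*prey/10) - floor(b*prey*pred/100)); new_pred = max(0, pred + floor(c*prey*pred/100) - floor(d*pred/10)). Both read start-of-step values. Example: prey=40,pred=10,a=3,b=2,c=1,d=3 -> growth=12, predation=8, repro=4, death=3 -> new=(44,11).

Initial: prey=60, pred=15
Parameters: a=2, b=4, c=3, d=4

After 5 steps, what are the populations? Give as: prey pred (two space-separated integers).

Answer: 0 14

Derivation:
Step 1: prey: 60+12-36=36; pred: 15+27-6=36
Step 2: prey: 36+7-51=0; pred: 36+38-14=60
Step 3: prey: 0+0-0=0; pred: 60+0-24=36
Step 4: prey: 0+0-0=0; pred: 36+0-14=22
Step 5: prey: 0+0-0=0; pred: 22+0-8=14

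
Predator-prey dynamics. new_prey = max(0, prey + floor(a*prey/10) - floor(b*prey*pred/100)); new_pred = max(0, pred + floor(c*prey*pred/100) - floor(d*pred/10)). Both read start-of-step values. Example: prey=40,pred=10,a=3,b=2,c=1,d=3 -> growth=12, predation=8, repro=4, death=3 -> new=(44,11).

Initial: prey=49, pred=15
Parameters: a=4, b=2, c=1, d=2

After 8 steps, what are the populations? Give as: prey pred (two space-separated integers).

Answer: 2 35

Derivation:
Step 1: prey: 49+19-14=54; pred: 15+7-3=19
Step 2: prey: 54+21-20=55; pred: 19+10-3=26
Step 3: prey: 55+22-28=49; pred: 26+14-5=35
Step 4: prey: 49+19-34=34; pred: 35+17-7=45
Step 5: prey: 34+13-30=17; pred: 45+15-9=51
Step 6: prey: 17+6-17=6; pred: 51+8-10=49
Step 7: prey: 6+2-5=3; pred: 49+2-9=42
Step 8: prey: 3+1-2=2; pred: 42+1-8=35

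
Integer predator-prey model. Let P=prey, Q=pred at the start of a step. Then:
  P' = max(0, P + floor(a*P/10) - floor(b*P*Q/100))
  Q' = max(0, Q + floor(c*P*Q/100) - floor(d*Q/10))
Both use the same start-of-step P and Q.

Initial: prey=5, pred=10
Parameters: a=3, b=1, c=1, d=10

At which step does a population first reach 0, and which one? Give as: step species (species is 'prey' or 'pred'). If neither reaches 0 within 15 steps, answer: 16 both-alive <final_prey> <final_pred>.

Step 1: prey: 5+1-0=6; pred: 10+0-10=0
First extinction: pred at step 1

Answer: 1 pred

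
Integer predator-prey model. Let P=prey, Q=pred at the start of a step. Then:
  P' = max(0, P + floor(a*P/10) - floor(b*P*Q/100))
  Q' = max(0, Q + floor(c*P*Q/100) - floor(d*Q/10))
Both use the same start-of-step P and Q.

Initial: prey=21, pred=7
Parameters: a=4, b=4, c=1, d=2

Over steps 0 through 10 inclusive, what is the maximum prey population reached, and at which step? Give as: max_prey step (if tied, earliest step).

Step 1: prey: 21+8-5=24; pred: 7+1-1=7
Step 2: prey: 24+9-6=27; pred: 7+1-1=7
Step 3: prey: 27+10-7=30; pred: 7+1-1=7
Step 4: prey: 30+12-8=34; pred: 7+2-1=8
Step 5: prey: 34+13-10=37; pred: 8+2-1=9
Step 6: prey: 37+14-13=38; pred: 9+3-1=11
Step 7: prey: 38+15-16=37; pred: 11+4-2=13
Step 8: prey: 37+14-19=32; pred: 13+4-2=15
Step 9: prey: 32+12-19=25; pred: 15+4-3=16
Step 10: prey: 25+10-16=19; pred: 16+4-3=17
Max prey = 38 at step 6

Answer: 38 6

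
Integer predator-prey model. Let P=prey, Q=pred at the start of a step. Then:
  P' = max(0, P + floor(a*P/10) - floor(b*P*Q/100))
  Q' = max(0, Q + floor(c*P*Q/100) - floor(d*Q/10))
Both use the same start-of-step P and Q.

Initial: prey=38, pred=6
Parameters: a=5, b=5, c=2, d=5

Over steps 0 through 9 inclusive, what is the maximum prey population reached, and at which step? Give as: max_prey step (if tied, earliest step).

Step 1: prey: 38+19-11=46; pred: 6+4-3=7
Step 2: prey: 46+23-16=53; pred: 7+6-3=10
Step 3: prey: 53+26-26=53; pred: 10+10-5=15
Step 4: prey: 53+26-39=40; pred: 15+15-7=23
Step 5: prey: 40+20-46=14; pred: 23+18-11=30
Step 6: prey: 14+7-21=0; pred: 30+8-15=23
Step 7: prey: 0+0-0=0; pred: 23+0-11=12
Step 8: prey: 0+0-0=0; pred: 12+0-6=6
Step 9: prey: 0+0-0=0; pred: 6+0-3=3
Max prey = 53 at step 2

Answer: 53 2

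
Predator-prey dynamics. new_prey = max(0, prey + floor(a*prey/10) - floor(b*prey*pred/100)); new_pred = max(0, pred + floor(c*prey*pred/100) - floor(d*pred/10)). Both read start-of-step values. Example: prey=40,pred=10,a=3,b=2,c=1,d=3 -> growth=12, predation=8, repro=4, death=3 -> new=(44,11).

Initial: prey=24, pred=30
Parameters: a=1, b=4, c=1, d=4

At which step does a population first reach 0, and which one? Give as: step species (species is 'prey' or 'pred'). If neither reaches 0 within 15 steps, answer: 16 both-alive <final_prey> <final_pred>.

Answer: 1 prey

Derivation:
Step 1: prey: 24+2-28=0; pred: 30+7-12=25
First extinction: prey at step 1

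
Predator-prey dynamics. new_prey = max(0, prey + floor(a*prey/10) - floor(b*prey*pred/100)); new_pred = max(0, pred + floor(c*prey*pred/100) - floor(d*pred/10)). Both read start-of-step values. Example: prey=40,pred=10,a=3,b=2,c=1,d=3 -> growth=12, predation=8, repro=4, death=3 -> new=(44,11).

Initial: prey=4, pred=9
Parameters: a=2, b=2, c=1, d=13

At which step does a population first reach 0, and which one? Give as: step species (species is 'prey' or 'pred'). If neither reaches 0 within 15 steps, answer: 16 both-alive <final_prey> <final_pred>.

Step 1: prey: 4+0-0=4; pred: 9+0-11=0
First extinction: pred at step 1

Answer: 1 pred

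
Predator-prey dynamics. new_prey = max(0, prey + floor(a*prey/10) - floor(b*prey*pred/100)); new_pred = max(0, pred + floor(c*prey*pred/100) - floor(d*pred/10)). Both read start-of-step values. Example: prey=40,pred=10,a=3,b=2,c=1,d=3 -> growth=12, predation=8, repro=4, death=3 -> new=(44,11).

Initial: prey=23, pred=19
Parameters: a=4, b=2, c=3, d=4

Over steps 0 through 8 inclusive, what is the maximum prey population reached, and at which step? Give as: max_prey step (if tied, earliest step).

Answer: 24 1

Derivation:
Step 1: prey: 23+9-8=24; pred: 19+13-7=25
Step 2: prey: 24+9-12=21; pred: 25+18-10=33
Step 3: prey: 21+8-13=16; pred: 33+20-13=40
Step 4: prey: 16+6-12=10; pred: 40+19-16=43
Step 5: prey: 10+4-8=6; pred: 43+12-17=38
Step 6: prey: 6+2-4=4; pred: 38+6-15=29
Step 7: prey: 4+1-2=3; pred: 29+3-11=21
Step 8: prey: 3+1-1=3; pred: 21+1-8=14
Max prey = 24 at step 1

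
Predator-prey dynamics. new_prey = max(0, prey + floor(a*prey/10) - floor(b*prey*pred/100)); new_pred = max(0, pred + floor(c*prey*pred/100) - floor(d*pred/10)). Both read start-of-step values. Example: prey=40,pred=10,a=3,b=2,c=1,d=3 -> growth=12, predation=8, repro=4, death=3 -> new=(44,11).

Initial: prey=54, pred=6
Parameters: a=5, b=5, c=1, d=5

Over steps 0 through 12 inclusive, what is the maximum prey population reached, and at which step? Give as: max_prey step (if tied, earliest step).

Step 1: prey: 54+27-16=65; pred: 6+3-3=6
Step 2: prey: 65+32-19=78; pred: 6+3-3=6
Step 3: prey: 78+39-23=94; pred: 6+4-3=7
Step 4: prey: 94+47-32=109; pred: 7+6-3=10
Step 5: prey: 109+54-54=109; pred: 10+10-5=15
Step 6: prey: 109+54-81=82; pred: 15+16-7=24
Step 7: prey: 82+41-98=25; pred: 24+19-12=31
Step 8: prey: 25+12-38=0; pred: 31+7-15=23
Step 9: prey: 0+0-0=0; pred: 23+0-11=12
Step 10: prey: 0+0-0=0; pred: 12+0-6=6
Step 11: prey: 0+0-0=0; pred: 6+0-3=3
Step 12: prey: 0+0-0=0; pred: 3+0-1=2
Max prey = 109 at step 4

Answer: 109 4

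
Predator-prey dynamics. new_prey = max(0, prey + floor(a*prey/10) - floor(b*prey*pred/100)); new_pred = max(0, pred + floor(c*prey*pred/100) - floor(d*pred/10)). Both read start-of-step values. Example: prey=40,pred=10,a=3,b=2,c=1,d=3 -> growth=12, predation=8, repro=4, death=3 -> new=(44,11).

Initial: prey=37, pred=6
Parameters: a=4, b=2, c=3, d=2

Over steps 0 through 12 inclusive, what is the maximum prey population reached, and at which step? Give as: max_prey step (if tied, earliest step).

Step 1: prey: 37+14-4=47; pred: 6+6-1=11
Step 2: prey: 47+18-10=55; pred: 11+15-2=24
Step 3: prey: 55+22-26=51; pred: 24+39-4=59
Step 4: prey: 51+20-60=11; pred: 59+90-11=138
Step 5: prey: 11+4-30=0; pred: 138+45-27=156
Step 6: prey: 0+0-0=0; pred: 156+0-31=125
Step 7: prey: 0+0-0=0; pred: 125+0-25=100
Step 8: prey: 0+0-0=0; pred: 100+0-20=80
Step 9: prey: 0+0-0=0; pred: 80+0-16=64
Step 10: prey: 0+0-0=0; pred: 64+0-12=52
Step 11: prey: 0+0-0=0; pred: 52+0-10=42
Step 12: prey: 0+0-0=0; pred: 42+0-8=34
Max prey = 55 at step 2

Answer: 55 2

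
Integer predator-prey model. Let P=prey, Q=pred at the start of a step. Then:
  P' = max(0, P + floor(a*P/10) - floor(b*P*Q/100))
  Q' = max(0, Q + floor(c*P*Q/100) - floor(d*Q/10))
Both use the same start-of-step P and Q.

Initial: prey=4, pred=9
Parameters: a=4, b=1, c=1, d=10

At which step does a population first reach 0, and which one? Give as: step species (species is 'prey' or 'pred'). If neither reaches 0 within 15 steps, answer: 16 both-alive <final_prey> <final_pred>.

Answer: 1 pred

Derivation:
Step 1: prey: 4+1-0=5; pred: 9+0-9=0
First extinction: pred at step 1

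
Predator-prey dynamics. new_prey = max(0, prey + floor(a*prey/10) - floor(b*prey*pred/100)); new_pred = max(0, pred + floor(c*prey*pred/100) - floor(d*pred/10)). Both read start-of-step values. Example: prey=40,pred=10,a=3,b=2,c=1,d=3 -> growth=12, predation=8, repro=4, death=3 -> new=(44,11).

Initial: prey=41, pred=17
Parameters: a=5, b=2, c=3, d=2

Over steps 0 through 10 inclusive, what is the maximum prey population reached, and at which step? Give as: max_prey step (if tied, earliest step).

Step 1: prey: 41+20-13=48; pred: 17+20-3=34
Step 2: prey: 48+24-32=40; pred: 34+48-6=76
Step 3: prey: 40+20-60=0; pred: 76+91-15=152
Step 4: prey: 0+0-0=0; pred: 152+0-30=122
Step 5: prey: 0+0-0=0; pred: 122+0-24=98
Step 6: prey: 0+0-0=0; pred: 98+0-19=79
Step 7: prey: 0+0-0=0; pred: 79+0-15=64
Step 8: prey: 0+0-0=0; pred: 64+0-12=52
Step 9: prey: 0+0-0=0; pred: 52+0-10=42
Step 10: prey: 0+0-0=0; pred: 42+0-8=34
Max prey = 48 at step 1

Answer: 48 1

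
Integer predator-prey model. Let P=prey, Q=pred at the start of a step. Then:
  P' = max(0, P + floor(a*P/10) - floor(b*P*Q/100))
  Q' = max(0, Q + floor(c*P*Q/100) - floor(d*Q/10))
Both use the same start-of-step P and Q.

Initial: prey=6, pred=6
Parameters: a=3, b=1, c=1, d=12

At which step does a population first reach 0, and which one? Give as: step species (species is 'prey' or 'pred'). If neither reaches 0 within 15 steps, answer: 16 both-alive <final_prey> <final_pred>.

Step 1: prey: 6+1-0=7; pred: 6+0-7=0
First extinction: pred at step 1

Answer: 1 pred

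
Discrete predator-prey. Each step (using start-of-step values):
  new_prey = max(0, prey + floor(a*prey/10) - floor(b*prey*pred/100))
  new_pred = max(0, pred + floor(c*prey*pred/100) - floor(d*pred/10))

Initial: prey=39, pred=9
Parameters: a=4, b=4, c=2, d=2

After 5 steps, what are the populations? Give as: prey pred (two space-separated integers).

Step 1: prey: 39+15-14=40; pred: 9+7-1=15
Step 2: prey: 40+16-24=32; pred: 15+12-3=24
Step 3: prey: 32+12-30=14; pred: 24+15-4=35
Step 4: prey: 14+5-19=0; pred: 35+9-7=37
Step 5: prey: 0+0-0=0; pred: 37+0-7=30

Answer: 0 30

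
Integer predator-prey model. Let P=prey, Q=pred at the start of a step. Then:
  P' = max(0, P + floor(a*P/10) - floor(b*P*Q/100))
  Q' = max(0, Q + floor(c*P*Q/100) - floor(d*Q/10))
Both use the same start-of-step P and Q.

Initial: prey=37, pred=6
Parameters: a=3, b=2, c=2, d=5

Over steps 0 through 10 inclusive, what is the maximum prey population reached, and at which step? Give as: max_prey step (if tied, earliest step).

Answer: 56 3

Derivation:
Step 1: prey: 37+11-4=44; pred: 6+4-3=7
Step 2: prey: 44+13-6=51; pred: 7+6-3=10
Step 3: prey: 51+15-10=56; pred: 10+10-5=15
Step 4: prey: 56+16-16=56; pred: 15+16-7=24
Step 5: prey: 56+16-26=46; pred: 24+26-12=38
Step 6: prey: 46+13-34=25; pred: 38+34-19=53
Step 7: prey: 25+7-26=6; pred: 53+26-26=53
Step 8: prey: 6+1-6=1; pred: 53+6-26=33
Step 9: prey: 1+0-0=1; pred: 33+0-16=17
Step 10: prey: 1+0-0=1; pred: 17+0-8=9
Max prey = 56 at step 3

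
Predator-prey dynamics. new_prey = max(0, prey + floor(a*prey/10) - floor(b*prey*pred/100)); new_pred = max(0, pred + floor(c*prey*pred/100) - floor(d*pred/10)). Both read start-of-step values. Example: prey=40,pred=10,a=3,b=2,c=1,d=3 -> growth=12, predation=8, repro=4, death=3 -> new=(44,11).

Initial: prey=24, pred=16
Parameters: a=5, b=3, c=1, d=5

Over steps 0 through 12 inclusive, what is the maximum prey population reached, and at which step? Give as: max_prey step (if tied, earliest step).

Answer: 167 9

Derivation:
Step 1: prey: 24+12-11=25; pred: 16+3-8=11
Step 2: prey: 25+12-8=29; pred: 11+2-5=8
Step 3: prey: 29+14-6=37; pred: 8+2-4=6
Step 4: prey: 37+18-6=49; pred: 6+2-3=5
Step 5: prey: 49+24-7=66; pred: 5+2-2=5
Step 6: prey: 66+33-9=90; pred: 5+3-2=6
Step 7: prey: 90+45-16=119; pred: 6+5-3=8
Step 8: prey: 119+59-28=150; pred: 8+9-4=13
Step 9: prey: 150+75-58=167; pred: 13+19-6=26
Step 10: prey: 167+83-130=120; pred: 26+43-13=56
Step 11: prey: 120+60-201=0; pred: 56+67-28=95
Step 12: prey: 0+0-0=0; pred: 95+0-47=48
Max prey = 167 at step 9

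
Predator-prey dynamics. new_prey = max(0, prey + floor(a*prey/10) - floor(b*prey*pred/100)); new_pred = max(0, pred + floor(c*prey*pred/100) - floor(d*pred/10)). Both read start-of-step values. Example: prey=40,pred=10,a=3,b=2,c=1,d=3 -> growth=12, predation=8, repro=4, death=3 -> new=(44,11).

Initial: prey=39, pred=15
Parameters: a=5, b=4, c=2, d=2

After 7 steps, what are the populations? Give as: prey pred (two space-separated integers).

Answer: 0 19

Derivation:
Step 1: prey: 39+19-23=35; pred: 15+11-3=23
Step 2: prey: 35+17-32=20; pred: 23+16-4=35
Step 3: prey: 20+10-28=2; pred: 35+14-7=42
Step 4: prey: 2+1-3=0; pred: 42+1-8=35
Step 5: prey: 0+0-0=0; pred: 35+0-7=28
Step 6: prey: 0+0-0=0; pred: 28+0-5=23
Step 7: prey: 0+0-0=0; pred: 23+0-4=19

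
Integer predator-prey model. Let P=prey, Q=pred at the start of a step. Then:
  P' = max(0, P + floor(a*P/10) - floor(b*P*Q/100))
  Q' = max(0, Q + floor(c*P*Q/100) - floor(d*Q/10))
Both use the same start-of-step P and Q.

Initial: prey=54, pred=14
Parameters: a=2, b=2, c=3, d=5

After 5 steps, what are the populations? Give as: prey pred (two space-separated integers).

Step 1: prey: 54+10-15=49; pred: 14+22-7=29
Step 2: prey: 49+9-28=30; pred: 29+42-14=57
Step 3: prey: 30+6-34=2; pred: 57+51-28=80
Step 4: prey: 2+0-3=0; pred: 80+4-40=44
Step 5: prey: 0+0-0=0; pred: 44+0-22=22

Answer: 0 22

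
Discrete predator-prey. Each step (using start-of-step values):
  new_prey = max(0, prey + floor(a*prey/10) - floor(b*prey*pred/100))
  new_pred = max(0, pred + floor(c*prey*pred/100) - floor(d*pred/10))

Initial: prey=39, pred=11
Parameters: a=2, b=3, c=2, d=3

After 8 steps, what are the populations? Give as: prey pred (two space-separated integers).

Answer: 2 8

Derivation:
Step 1: prey: 39+7-12=34; pred: 11+8-3=16
Step 2: prey: 34+6-16=24; pred: 16+10-4=22
Step 3: prey: 24+4-15=13; pred: 22+10-6=26
Step 4: prey: 13+2-10=5; pred: 26+6-7=25
Step 5: prey: 5+1-3=3; pred: 25+2-7=20
Step 6: prey: 3+0-1=2; pred: 20+1-6=15
Step 7: prey: 2+0-0=2; pred: 15+0-4=11
Step 8: prey: 2+0-0=2; pred: 11+0-3=8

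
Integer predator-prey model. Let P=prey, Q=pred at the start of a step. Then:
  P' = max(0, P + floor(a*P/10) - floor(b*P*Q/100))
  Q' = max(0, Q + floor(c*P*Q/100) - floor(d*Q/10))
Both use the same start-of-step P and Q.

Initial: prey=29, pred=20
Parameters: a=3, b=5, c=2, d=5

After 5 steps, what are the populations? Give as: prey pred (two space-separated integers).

Answer: 1 2

Derivation:
Step 1: prey: 29+8-29=8; pred: 20+11-10=21
Step 2: prey: 8+2-8=2; pred: 21+3-10=14
Step 3: prey: 2+0-1=1; pred: 14+0-7=7
Step 4: prey: 1+0-0=1; pred: 7+0-3=4
Step 5: prey: 1+0-0=1; pred: 4+0-2=2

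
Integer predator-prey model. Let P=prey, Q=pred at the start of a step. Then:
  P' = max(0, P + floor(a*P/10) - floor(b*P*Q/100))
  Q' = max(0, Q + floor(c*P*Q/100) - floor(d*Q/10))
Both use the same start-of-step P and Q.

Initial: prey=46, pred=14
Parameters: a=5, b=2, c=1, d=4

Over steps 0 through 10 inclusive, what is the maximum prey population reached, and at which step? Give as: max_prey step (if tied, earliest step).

Answer: 84 4

Derivation:
Step 1: prey: 46+23-12=57; pred: 14+6-5=15
Step 2: prey: 57+28-17=68; pred: 15+8-6=17
Step 3: prey: 68+34-23=79; pred: 17+11-6=22
Step 4: prey: 79+39-34=84; pred: 22+17-8=31
Step 5: prey: 84+42-52=74; pred: 31+26-12=45
Step 6: prey: 74+37-66=45; pred: 45+33-18=60
Step 7: prey: 45+22-54=13; pred: 60+27-24=63
Step 8: prey: 13+6-16=3; pred: 63+8-25=46
Step 9: prey: 3+1-2=2; pred: 46+1-18=29
Step 10: prey: 2+1-1=2; pred: 29+0-11=18
Max prey = 84 at step 4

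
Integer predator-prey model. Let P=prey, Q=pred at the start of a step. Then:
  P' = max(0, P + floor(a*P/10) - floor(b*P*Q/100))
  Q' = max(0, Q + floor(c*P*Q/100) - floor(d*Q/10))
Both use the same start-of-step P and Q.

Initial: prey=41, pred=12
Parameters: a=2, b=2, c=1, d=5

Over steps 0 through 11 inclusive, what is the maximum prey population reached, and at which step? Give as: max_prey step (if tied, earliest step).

Step 1: prey: 41+8-9=40; pred: 12+4-6=10
Step 2: prey: 40+8-8=40; pred: 10+4-5=9
Step 3: prey: 40+8-7=41; pred: 9+3-4=8
Step 4: prey: 41+8-6=43; pred: 8+3-4=7
Step 5: prey: 43+8-6=45; pred: 7+3-3=7
Step 6: prey: 45+9-6=48; pred: 7+3-3=7
Step 7: prey: 48+9-6=51; pred: 7+3-3=7
Step 8: prey: 51+10-7=54; pred: 7+3-3=7
Step 9: prey: 54+10-7=57; pred: 7+3-3=7
Step 10: prey: 57+11-7=61; pred: 7+3-3=7
Step 11: prey: 61+12-8=65; pred: 7+4-3=8
Max prey = 65 at step 11

Answer: 65 11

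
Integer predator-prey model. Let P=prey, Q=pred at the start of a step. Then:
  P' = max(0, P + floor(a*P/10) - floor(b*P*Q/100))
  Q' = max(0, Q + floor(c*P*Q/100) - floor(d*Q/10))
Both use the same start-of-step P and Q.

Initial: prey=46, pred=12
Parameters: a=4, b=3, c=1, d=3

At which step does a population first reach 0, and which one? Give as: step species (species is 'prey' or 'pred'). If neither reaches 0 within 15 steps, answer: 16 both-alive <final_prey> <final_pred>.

Step 1: prey: 46+18-16=48; pred: 12+5-3=14
Step 2: prey: 48+19-20=47; pred: 14+6-4=16
Step 3: prey: 47+18-22=43; pred: 16+7-4=19
Step 4: prey: 43+17-24=36; pred: 19+8-5=22
Step 5: prey: 36+14-23=27; pred: 22+7-6=23
Step 6: prey: 27+10-18=19; pred: 23+6-6=23
Step 7: prey: 19+7-13=13; pred: 23+4-6=21
Step 8: prey: 13+5-8=10; pred: 21+2-6=17
Step 9: prey: 10+4-5=9; pred: 17+1-5=13
Step 10: prey: 9+3-3=9; pred: 13+1-3=11
Step 11: prey: 9+3-2=10; pred: 11+0-3=8
Step 12: prey: 10+4-2=12; pred: 8+0-2=6
Step 13: prey: 12+4-2=14; pred: 6+0-1=5
Step 14: prey: 14+5-2=17; pred: 5+0-1=4
Step 15: prey: 17+6-2=21; pred: 4+0-1=3
No extinction within 15 steps

Answer: 16 both-alive 21 3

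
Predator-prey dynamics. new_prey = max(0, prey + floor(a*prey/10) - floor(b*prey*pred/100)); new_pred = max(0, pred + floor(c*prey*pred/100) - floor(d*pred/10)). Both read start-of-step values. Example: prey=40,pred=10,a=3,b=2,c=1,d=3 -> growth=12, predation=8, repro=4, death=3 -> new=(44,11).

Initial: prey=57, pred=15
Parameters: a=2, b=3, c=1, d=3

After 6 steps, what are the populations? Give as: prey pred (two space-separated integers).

Answer: 5 10

Derivation:
Step 1: prey: 57+11-25=43; pred: 15+8-4=19
Step 2: prey: 43+8-24=27; pred: 19+8-5=22
Step 3: prey: 27+5-17=15; pred: 22+5-6=21
Step 4: prey: 15+3-9=9; pred: 21+3-6=18
Step 5: prey: 9+1-4=6; pred: 18+1-5=14
Step 6: prey: 6+1-2=5; pred: 14+0-4=10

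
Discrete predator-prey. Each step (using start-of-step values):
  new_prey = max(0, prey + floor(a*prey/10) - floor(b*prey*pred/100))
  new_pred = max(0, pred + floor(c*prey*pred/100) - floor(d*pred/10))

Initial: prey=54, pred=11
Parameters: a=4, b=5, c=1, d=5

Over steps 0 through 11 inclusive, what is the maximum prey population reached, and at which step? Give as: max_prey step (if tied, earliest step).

Step 1: prey: 54+21-29=46; pred: 11+5-5=11
Step 2: prey: 46+18-25=39; pred: 11+5-5=11
Step 3: prey: 39+15-21=33; pred: 11+4-5=10
Step 4: prey: 33+13-16=30; pred: 10+3-5=8
Step 5: prey: 30+12-12=30; pred: 8+2-4=6
Step 6: prey: 30+12-9=33; pred: 6+1-3=4
Step 7: prey: 33+13-6=40; pred: 4+1-2=3
Step 8: prey: 40+16-6=50; pred: 3+1-1=3
Step 9: prey: 50+20-7=63; pred: 3+1-1=3
Step 10: prey: 63+25-9=79; pred: 3+1-1=3
Step 11: prey: 79+31-11=99; pred: 3+2-1=4
Max prey = 99 at step 11

Answer: 99 11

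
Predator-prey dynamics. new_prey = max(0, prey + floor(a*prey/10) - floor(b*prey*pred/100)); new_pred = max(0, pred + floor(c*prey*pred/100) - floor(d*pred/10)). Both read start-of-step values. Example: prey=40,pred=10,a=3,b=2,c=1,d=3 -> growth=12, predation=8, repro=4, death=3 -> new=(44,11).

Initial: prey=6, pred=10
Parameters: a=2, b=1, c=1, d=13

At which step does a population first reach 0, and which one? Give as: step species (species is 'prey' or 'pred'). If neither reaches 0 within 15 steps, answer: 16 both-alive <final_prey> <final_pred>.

Step 1: prey: 6+1-0=7; pred: 10+0-13=0
First extinction: pred at step 1

Answer: 1 pred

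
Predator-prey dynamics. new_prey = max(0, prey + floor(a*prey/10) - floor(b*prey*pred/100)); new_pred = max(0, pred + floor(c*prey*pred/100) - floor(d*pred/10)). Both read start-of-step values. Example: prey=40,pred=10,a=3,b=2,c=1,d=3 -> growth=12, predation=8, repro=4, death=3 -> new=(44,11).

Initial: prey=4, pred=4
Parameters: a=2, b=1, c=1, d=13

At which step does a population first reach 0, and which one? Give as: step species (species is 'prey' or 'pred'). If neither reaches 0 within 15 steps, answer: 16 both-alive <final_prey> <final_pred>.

Answer: 1 pred

Derivation:
Step 1: prey: 4+0-0=4; pred: 4+0-5=0
First extinction: pred at step 1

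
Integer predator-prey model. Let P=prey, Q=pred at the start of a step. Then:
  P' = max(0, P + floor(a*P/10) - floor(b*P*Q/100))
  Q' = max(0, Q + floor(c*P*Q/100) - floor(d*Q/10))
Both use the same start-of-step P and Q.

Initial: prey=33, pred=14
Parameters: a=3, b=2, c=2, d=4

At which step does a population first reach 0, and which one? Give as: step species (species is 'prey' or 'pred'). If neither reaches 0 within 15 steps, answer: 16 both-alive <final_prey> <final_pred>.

Answer: 16 both-alive 17 4

Derivation:
Step 1: prey: 33+9-9=33; pred: 14+9-5=18
Step 2: prey: 33+9-11=31; pred: 18+11-7=22
Step 3: prey: 31+9-13=27; pred: 22+13-8=27
Step 4: prey: 27+8-14=21; pred: 27+14-10=31
Step 5: prey: 21+6-13=14; pred: 31+13-12=32
Step 6: prey: 14+4-8=10; pred: 32+8-12=28
Step 7: prey: 10+3-5=8; pred: 28+5-11=22
Step 8: prey: 8+2-3=7; pred: 22+3-8=17
Step 9: prey: 7+2-2=7; pred: 17+2-6=13
Step 10: prey: 7+2-1=8; pred: 13+1-5=9
Step 11: prey: 8+2-1=9; pred: 9+1-3=7
Step 12: prey: 9+2-1=10; pred: 7+1-2=6
Step 13: prey: 10+3-1=12; pred: 6+1-2=5
Step 14: prey: 12+3-1=14; pred: 5+1-2=4
Step 15: prey: 14+4-1=17; pred: 4+1-1=4
No extinction within 15 steps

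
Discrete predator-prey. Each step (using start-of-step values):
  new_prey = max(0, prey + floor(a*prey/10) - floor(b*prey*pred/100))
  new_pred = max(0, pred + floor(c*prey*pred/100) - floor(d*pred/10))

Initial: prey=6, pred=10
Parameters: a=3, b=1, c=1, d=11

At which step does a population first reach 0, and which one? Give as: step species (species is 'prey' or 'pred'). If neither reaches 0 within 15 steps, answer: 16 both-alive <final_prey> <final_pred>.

Step 1: prey: 6+1-0=7; pred: 10+0-11=0
First extinction: pred at step 1

Answer: 1 pred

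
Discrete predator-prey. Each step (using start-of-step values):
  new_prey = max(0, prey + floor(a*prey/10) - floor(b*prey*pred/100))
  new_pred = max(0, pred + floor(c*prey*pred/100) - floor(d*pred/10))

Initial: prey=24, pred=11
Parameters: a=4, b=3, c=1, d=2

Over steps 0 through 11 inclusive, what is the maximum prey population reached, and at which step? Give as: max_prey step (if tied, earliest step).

Step 1: prey: 24+9-7=26; pred: 11+2-2=11
Step 2: prey: 26+10-8=28; pred: 11+2-2=11
Step 3: prey: 28+11-9=30; pred: 11+3-2=12
Step 4: prey: 30+12-10=32; pred: 12+3-2=13
Step 5: prey: 32+12-12=32; pred: 13+4-2=15
Step 6: prey: 32+12-14=30; pred: 15+4-3=16
Step 7: prey: 30+12-14=28; pred: 16+4-3=17
Step 8: prey: 28+11-14=25; pred: 17+4-3=18
Step 9: prey: 25+10-13=22; pred: 18+4-3=19
Step 10: prey: 22+8-12=18; pred: 19+4-3=20
Step 11: prey: 18+7-10=15; pred: 20+3-4=19
Max prey = 32 at step 4

Answer: 32 4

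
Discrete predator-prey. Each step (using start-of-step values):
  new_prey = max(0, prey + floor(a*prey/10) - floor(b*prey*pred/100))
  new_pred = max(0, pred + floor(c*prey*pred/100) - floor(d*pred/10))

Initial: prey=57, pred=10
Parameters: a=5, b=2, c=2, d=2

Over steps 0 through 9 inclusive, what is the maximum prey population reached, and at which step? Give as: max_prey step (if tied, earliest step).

Answer: 83 2

Derivation:
Step 1: prey: 57+28-11=74; pred: 10+11-2=19
Step 2: prey: 74+37-28=83; pred: 19+28-3=44
Step 3: prey: 83+41-73=51; pred: 44+73-8=109
Step 4: prey: 51+25-111=0; pred: 109+111-21=199
Step 5: prey: 0+0-0=0; pred: 199+0-39=160
Step 6: prey: 0+0-0=0; pred: 160+0-32=128
Step 7: prey: 0+0-0=0; pred: 128+0-25=103
Step 8: prey: 0+0-0=0; pred: 103+0-20=83
Step 9: prey: 0+0-0=0; pred: 83+0-16=67
Max prey = 83 at step 2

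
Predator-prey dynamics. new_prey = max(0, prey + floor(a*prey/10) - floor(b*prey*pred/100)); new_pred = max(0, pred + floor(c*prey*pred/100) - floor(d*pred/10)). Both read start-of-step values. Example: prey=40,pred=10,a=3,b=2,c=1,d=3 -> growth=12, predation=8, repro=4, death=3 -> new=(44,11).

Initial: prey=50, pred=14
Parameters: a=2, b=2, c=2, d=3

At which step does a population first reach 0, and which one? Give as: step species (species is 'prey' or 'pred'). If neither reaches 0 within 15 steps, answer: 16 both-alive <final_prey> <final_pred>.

Step 1: prey: 50+10-14=46; pred: 14+14-4=24
Step 2: prey: 46+9-22=33; pred: 24+22-7=39
Step 3: prey: 33+6-25=14; pred: 39+25-11=53
Step 4: prey: 14+2-14=2; pred: 53+14-15=52
Step 5: prey: 2+0-2=0; pred: 52+2-15=39
First extinction: prey at step 5

Answer: 5 prey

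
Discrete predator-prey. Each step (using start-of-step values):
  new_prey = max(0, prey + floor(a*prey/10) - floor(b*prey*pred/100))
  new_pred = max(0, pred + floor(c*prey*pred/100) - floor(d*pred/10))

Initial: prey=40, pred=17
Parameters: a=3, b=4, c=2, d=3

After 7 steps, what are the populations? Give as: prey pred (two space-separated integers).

Answer: 0 7

Derivation:
Step 1: prey: 40+12-27=25; pred: 17+13-5=25
Step 2: prey: 25+7-25=7; pred: 25+12-7=30
Step 3: prey: 7+2-8=1; pred: 30+4-9=25
Step 4: prey: 1+0-1=0; pred: 25+0-7=18
Step 5: prey: 0+0-0=0; pred: 18+0-5=13
Step 6: prey: 0+0-0=0; pred: 13+0-3=10
Step 7: prey: 0+0-0=0; pred: 10+0-3=7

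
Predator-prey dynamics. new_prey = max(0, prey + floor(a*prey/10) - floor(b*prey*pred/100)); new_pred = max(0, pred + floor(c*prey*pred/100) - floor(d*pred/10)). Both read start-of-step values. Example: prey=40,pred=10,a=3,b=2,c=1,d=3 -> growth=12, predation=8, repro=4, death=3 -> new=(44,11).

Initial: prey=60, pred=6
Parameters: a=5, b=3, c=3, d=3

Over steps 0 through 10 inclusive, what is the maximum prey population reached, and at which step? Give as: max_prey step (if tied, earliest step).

Step 1: prey: 60+30-10=80; pred: 6+10-1=15
Step 2: prey: 80+40-36=84; pred: 15+36-4=47
Step 3: prey: 84+42-118=8; pred: 47+118-14=151
Step 4: prey: 8+4-36=0; pred: 151+36-45=142
Step 5: prey: 0+0-0=0; pred: 142+0-42=100
Step 6: prey: 0+0-0=0; pred: 100+0-30=70
Step 7: prey: 0+0-0=0; pred: 70+0-21=49
Step 8: prey: 0+0-0=0; pred: 49+0-14=35
Step 9: prey: 0+0-0=0; pred: 35+0-10=25
Step 10: prey: 0+0-0=0; pred: 25+0-7=18
Max prey = 84 at step 2

Answer: 84 2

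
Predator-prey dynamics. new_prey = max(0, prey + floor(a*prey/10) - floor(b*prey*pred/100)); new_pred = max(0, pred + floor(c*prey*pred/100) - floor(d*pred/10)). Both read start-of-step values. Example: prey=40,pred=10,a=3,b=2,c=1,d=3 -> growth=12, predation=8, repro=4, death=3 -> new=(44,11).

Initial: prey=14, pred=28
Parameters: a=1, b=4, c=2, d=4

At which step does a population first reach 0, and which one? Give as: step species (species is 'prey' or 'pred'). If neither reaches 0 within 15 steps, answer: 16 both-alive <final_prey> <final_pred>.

Answer: 1 prey

Derivation:
Step 1: prey: 14+1-15=0; pred: 28+7-11=24
First extinction: prey at step 1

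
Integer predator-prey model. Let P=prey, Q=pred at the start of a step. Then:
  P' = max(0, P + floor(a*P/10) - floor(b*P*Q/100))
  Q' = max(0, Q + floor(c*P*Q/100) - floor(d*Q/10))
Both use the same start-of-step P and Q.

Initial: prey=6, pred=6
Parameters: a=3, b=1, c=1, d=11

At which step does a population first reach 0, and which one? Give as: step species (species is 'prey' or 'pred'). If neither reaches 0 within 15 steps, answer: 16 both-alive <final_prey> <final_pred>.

Answer: 1 pred

Derivation:
Step 1: prey: 6+1-0=7; pred: 6+0-6=0
First extinction: pred at step 1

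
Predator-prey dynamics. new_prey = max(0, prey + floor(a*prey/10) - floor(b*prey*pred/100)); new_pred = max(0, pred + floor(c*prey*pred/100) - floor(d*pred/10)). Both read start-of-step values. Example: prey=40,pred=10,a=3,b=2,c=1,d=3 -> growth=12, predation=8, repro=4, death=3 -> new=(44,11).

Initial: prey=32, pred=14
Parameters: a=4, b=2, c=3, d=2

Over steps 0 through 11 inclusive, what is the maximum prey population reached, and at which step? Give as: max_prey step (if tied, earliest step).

Step 1: prey: 32+12-8=36; pred: 14+13-2=25
Step 2: prey: 36+14-18=32; pred: 25+27-5=47
Step 3: prey: 32+12-30=14; pred: 47+45-9=83
Step 4: prey: 14+5-23=0; pred: 83+34-16=101
Step 5: prey: 0+0-0=0; pred: 101+0-20=81
Step 6: prey: 0+0-0=0; pred: 81+0-16=65
Step 7: prey: 0+0-0=0; pred: 65+0-13=52
Step 8: prey: 0+0-0=0; pred: 52+0-10=42
Step 9: prey: 0+0-0=0; pred: 42+0-8=34
Step 10: prey: 0+0-0=0; pred: 34+0-6=28
Step 11: prey: 0+0-0=0; pred: 28+0-5=23
Max prey = 36 at step 1

Answer: 36 1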